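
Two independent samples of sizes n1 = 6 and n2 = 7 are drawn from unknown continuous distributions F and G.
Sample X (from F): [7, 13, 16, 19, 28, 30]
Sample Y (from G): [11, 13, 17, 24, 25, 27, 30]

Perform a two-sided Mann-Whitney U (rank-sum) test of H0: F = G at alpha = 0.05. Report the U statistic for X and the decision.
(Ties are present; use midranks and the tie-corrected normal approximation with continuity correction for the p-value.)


Step 1: Combine and sort all 13 observations; assign midranks.
sorted (value, group): (7,X), (11,Y), (13,X), (13,Y), (16,X), (17,Y), (19,X), (24,Y), (25,Y), (27,Y), (28,X), (30,X), (30,Y)
ranks: 7->1, 11->2, 13->3.5, 13->3.5, 16->5, 17->6, 19->7, 24->8, 25->9, 27->10, 28->11, 30->12.5, 30->12.5
Step 2: Rank sum for X: R1 = 1 + 3.5 + 5 + 7 + 11 + 12.5 = 40.
Step 3: U_X = R1 - n1(n1+1)/2 = 40 - 6*7/2 = 40 - 21 = 19.
       U_Y = n1*n2 - U_X = 42 - 19 = 23.
Step 4: Ties are present, so use the tie-corrected normal approximation (with continuity correction) for the p-value.
Step 5: p-value = 0.829863; compare to alpha = 0.05. fail to reject H0.

U_X = 19, p = 0.829863, fail to reject H0 at alpha = 0.05.


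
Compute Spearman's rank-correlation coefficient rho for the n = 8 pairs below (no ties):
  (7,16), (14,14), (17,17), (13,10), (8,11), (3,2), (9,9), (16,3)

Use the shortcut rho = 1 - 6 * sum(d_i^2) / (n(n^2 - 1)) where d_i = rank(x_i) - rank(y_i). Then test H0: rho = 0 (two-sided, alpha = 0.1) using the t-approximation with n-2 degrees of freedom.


Step 1: Rank x and y separately (midranks; no ties here).
rank(x): 7->2, 14->6, 17->8, 13->5, 8->3, 3->1, 9->4, 16->7
rank(y): 16->7, 14->6, 17->8, 10->4, 11->5, 2->1, 9->3, 3->2
Step 2: d_i = R_x(i) - R_y(i); compute d_i^2.
  (2-7)^2=25, (6-6)^2=0, (8-8)^2=0, (5-4)^2=1, (3-5)^2=4, (1-1)^2=0, (4-3)^2=1, (7-2)^2=25
sum(d^2) = 56.
Step 3: rho = 1 - 6*56 / (8*(8^2 - 1)) = 1 - 336/504 = 0.333333.
Step 4: Under H0, t = rho * sqrt((n-2)/(1-rho^2)) = 0.8660 ~ t(6).
Step 5: Two-sided p-value from the t-distribution with 6 df = 0.419753.
Step 6: alpha = 0.1. fail to reject H0.

rho = 0.3333, p = 0.419753, fail to reject H0 at alpha = 0.1.


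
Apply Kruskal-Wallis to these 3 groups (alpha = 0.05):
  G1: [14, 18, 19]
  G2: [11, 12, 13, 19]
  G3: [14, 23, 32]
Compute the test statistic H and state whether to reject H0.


Step 1: Combine all N = 10 observations and assign midranks.
sorted (value, group, rank): (11,G2,1), (12,G2,2), (13,G2,3), (14,G1,4.5), (14,G3,4.5), (18,G1,6), (19,G1,7.5), (19,G2,7.5), (23,G3,9), (32,G3,10)
Step 2: Sum ranks within each group.
R_1 = 18 (n_1 = 3)
R_2 = 13.5 (n_2 = 4)
R_3 = 23.5 (n_3 = 3)
Step 3: H = 12/(N(N+1)) * sum(R_i^2/n_i) - 3(N+1)
     = 12/(10*11) * (18^2/3 + 13.5^2/4 + 23.5^2/3) - 3*11
     = 0.109091 * 337.646 - 33
     = 3.834091.
Step 4: Ties present; correction factor C = 1 - 12/(10^3 - 10) = 0.987879. Corrected H = 3.834091 / 0.987879 = 3.881135.
Step 5: Under H0, H ~ chi^2(2); p-value = 0.143622.
Step 6: alpha = 0.05. fail to reject H0.

H = 3.8811, df = 2, p = 0.143622, fail to reject H0.


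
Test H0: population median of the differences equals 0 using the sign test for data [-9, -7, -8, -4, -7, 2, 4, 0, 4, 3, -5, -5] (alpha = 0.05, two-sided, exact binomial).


Step 1: Discard zero differences. Original n = 12; n_eff = number of nonzero differences = 11.
Nonzero differences (with sign): -9, -7, -8, -4, -7, +2, +4, +4, +3, -5, -5
Step 2: Count signs: positive = 4, negative = 7.
Step 3: Under H0: P(positive) = 0.5, so the number of positives S ~ Bin(11, 0.5).
Step 4: Two-sided exact p-value = sum of Bin(11,0.5) probabilities at or below the observed probability = 0.548828.
Step 5: alpha = 0.05. fail to reject H0.

n_eff = 11, pos = 4, neg = 7, p = 0.548828, fail to reject H0.


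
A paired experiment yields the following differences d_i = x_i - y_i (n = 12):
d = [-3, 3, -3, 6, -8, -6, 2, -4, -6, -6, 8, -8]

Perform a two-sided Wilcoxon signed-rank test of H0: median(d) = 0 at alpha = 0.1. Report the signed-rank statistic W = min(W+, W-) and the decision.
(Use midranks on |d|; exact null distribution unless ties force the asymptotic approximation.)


Step 1: Drop any zero differences (none here) and take |d_i|.
|d| = [3, 3, 3, 6, 8, 6, 2, 4, 6, 6, 8, 8]
Step 2: Midrank |d_i| (ties get averaged ranks).
ranks: |3|->3, |3|->3, |3|->3, |6|->7.5, |8|->11, |6|->7.5, |2|->1, |4|->5, |6|->7.5, |6|->7.5, |8|->11, |8|->11
Step 3: Attach original signs; sum ranks with positive sign and with negative sign.
W+ = 3 + 7.5 + 1 + 11 = 22.5
W- = 3 + 3 + 11 + 7.5 + 5 + 7.5 + 7.5 + 11 = 55.5
(Check: W+ + W- = 78 should equal n(n+1)/2 = 78.)
Step 4: Test statistic W = min(W+, W-) = 22.5.
Step 5: Ties in |d|, so use the tie-corrected normal approximation.
        E[W] = n(n+1)/4 = 12*13/4 = 39.
        Tie groups: |d|=3 (t=3), |d|=6 (t=4), |d|=8 (t=3); sum(t^3 - t) = 108.
        Var[W] = n(n+1)(2n+1)/24 - sum(t^3-t)/48 = 3900/24 - 108/48 = 160.25.
        z = (W - E[W]) / sqrt(Var[W]) = (22.5 - 39) / 12.6590 = -1.3034.
        Two-sided p = 2*Phi(z) = 0.192431.
Step 6: alpha = 0.1. fail to reject H0.

W+ = 22.5, W- = 55.5, W = min = 22.5, p = 0.192431, fail to reject H0.


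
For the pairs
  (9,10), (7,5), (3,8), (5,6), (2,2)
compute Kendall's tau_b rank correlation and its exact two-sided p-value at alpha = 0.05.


Step 1: Enumerate the 10 unordered pairs (i,j) with i<j and classify each by sign(x_j-x_i) * sign(y_j-y_i).
  (1,2):dx=-2,dy=-5->C; (1,3):dx=-6,dy=-2->C; (1,4):dx=-4,dy=-4->C; (1,5):dx=-7,dy=-8->C
  (2,3):dx=-4,dy=+3->D; (2,4):dx=-2,dy=+1->D; (2,5):dx=-5,dy=-3->C; (3,4):dx=+2,dy=-2->D
  (3,5):dx=-1,dy=-6->C; (4,5):dx=-3,dy=-4->C
Step 2: C = 7, D = 3, total pairs = 10.
Step 3: tau = (C - D)/(n(n-1)/2) = (7 - 3)/10 = 0.400000.
Step 4: Exact two-sided p-value (enumerate n! = 120 permutations of y under H0): p = 0.483333.
Step 5: alpha = 0.05. fail to reject H0.

tau_b = 0.4000 (C=7, D=3), p = 0.483333, fail to reject H0.


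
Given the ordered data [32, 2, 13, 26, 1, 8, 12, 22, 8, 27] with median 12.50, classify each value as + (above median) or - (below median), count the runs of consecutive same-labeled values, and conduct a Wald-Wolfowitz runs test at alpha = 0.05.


Step 1: Compute median = 12.50; label A = above, B = below.
Labels in order: ABAABBBABA  (n_A = 5, n_B = 5)
Step 2: Count runs R = 7.
Step 3: Under H0 (random ordering), E[R] = 2*n_A*n_B/(n_A+n_B) + 1 = 2*5*5/10 + 1 = 6.0000.
        Var[R] = 2*n_A*n_B*(2*n_A*n_B - n_A - n_B) / ((n_A+n_B)^2 * (n_A+n_B-1)) = 2000/900 = 2.2222.
        SD[R] = 1.4907.
Step 4: Continuity-corrected z = (R - 0.5 - E[R]) / SD[R] = (7 - 0.5 - 6.0000) / 1.4907 = 0.3354.
Step 5: Two-sided p-value via normal approximation = 2*(1 - Phi(|z|)) = 0.737316.
Step 6: alpha = 0.05. fail to reject H0.

R = 7, z = 0.3354, p = 0.737316, fail to reject H0.


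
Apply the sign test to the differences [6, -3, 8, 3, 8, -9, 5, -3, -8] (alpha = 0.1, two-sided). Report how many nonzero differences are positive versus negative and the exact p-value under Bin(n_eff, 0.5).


Step 1: Discard zero differences. Original n = 9; n_eff = number of nonzero differences = 9.
Nonzero differences (with sign): +6, -3, +8, +3, +8, -9, +5, -3, -8
Step 2: Count signs: positive = 5, negative = 4.
Step 3: Under H0: P(positive) = 0.5, so the number of positives S ~ Bin(9, 0.5).
Step 4: Two-sided exact p-value = sum of Bin(9,0.5) probabilities at or below the observed probability = 1.000000.
Step 5: alpha = 0.1. fail to reject H0.

n_eff = 9, pos = 5, neg = 4, p = 1.000000, fail to reject H0.


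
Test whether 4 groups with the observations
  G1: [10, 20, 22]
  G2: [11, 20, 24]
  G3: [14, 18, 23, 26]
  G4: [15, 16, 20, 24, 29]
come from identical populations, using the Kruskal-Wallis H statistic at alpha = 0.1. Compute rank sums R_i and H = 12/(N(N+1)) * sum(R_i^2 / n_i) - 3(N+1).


Step 1: Combine all N = 15 observations and assign midranks.
sorted (value, group, rank): (10,G1,1), (11,G2,2), (14,G3,3), (15,G4,4), (16,G4,5), (18,G3,6), (20,G1,8), (20,G2,8), (20,G4,8), (22,G1,10), (23,G3,11), (24,G2,12.5), (24,G4,12.5), (26,G3,14), (29,G4,15)
Step 2: Sum ranks within each group.
R_1 = 19 (n_1 = 3)
R_2 = 22.5 (n_2 = 3)
R_3 = 34 (n_3 = 4)
R_4 = 44.5 (n_4 = 5)
Step 3: H = 12/(N(N+1)) * sum(R_i^2/n_i) - 3(N+1)
     = 12/(15*16) * (19^2/3 + 22.5^2/3 + 34^2/4 + 44.5^2/5) - 3*16
     = 0.050000 * 974.133 - 48
     = 0.706667.
Step 4: Ties present; correction factor C = 1 - 30/(15^3 - 15) = 0.991071. Corrected H = 0.706667 / 0.991071 = 0.713033.
Step 5: Under H0, H ~ chi^2(3); p-value = 0.870134.
Step 6: alpha = 0.1. fail to reject H0.

H = 0.7130, df = 3, p = 0.870134, fail to reject H0.


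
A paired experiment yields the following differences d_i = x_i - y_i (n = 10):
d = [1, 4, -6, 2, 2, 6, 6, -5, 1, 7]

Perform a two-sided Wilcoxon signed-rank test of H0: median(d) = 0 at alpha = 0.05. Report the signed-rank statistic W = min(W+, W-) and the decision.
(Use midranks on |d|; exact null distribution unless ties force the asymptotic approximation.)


Step 1: Drop any zero differences (none here) and take |d_i|.
|d| = [1, 4, 6, 2, 2, 6, 6, 5, 1, 7]
Step 2: Midrank |d_i| (ties get averaged ranks).
ranks: |1|->1.5, |4|->5, |6|->8, |2|->3.5, |2|->3.5, |6|->8, |6|->8, |5|->6, |1|->1.5, |7|->10
Step 3: Attach original signs; sum ranks with positive sign and with negative sign.
W+ = 1.5 + 5 + 3.5 + 3.5 + 8 + 8 + 1.5 + 10 = 41
W- = 8 + 6 = 14
(Check: W+ + W- = 55 should equal n(n+1)/2 = 55.)
Step 4: Test statistic W = min(W+, W-) = 14.
Step 5: Ties in |d|, so use the tie-corrected normal approximation.
        E[W] = n(n+1)/4 = 10*11/4 = 27.5.
        Tie groups: |d|=1 (t=2), |d|=2 (t=2), |d|=6 (t=3); sum(t^3 - t) = 36.
        Var[W] = n(n+1)(2n+1)/24 - sum(t^3-t)/48 = 2310/24 - 36/48 = 95.5.
        z = (W - E[W]) / sqrt(Var[W]) = (14 - 27.5) / 9.7724 = -1.3814.
        Two-sided p = 2*Phi(z) = 0.167144.
Step 6: alpha = 0.05. fail to reject H0.

W+ = 41, W- = 14, W = min = 14, p = 0.167144, fail to reject H0.


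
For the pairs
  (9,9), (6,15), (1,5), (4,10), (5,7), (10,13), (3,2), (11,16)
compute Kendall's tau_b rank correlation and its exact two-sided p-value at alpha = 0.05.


Step 1: Enumerate the 28 unordered pairs (i,j) with i<j and classify each by sign(x_j-x_i) * sign(y_j-y_i).
  (1,2):dx=-3,dy=+6->D; (1,3):dx=-8,dy=-4->C; (1,4):dx=-5,dy=+1->D; (1,5):dx=-4,dy=-2->C
  (1,6):dx=+1,dy=+4->C; (1,7):dx=-6,dy=-7->C; (1,8):dx=+2,dy=+7->C; (2,3):dx=-5,dy=-10->C
  (2,4):dx=-2,dy=-5->C; (2,5):dx=-1,dy=-8->C; (2,6):dx=+4,dy=-2->D; (2,7):dx=-3,dy=-13->C
  (2,8):dx=+5,dy=+1->C; (3,4):dx=+3,dy=+5->C; (3,5):dx=+4,dy=+2->C; (3,6):dx=+9,dy=+8->C
  (3,7):dx=+2,dy=-3->D; (3,8):dx=+10,dy=+11->C; (4,5):dx=+1,dy=-3->D; (4,6):dx=+6,dy=+3->C
  (4,7):dx=-1,dy=-8->C; (4,8):dx=+7,dy=+6->C; (5,6):dx=+5,dy=+6->C; (5,7):dx=-2,dy=-5->C
  (5,8):dx=+6,dy=+9->C; (6,7):dx=-7,dy=-11->C; (6,8):dx=+1,dy=+3->C; (7,8):dx=+8,dy=+14->C
Step 2: C = 23, D = 5, total pairs = 28.
Step 3: tau = (C - D)/(n(n-1)/2) = (23 - 5)/28 = 0.642857.
Step 4: Exact two-sided p-value (enumerate n! = 40320 permutations of y under H0): p = 0.031151.
Step 5: alpha = 0.05. reject H0.

tau_b = 0.6429 (C=23, D=5), p = 0.031151, reject H0.


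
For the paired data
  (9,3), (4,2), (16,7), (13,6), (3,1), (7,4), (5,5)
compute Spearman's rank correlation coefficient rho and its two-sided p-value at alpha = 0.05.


Step 1: Rank x and y separately (midranks; no ties here).
rank(x): 9->5, 4->2, 16->7, 13->6, 3->1, 7->4, 5->3
rank(y): 3->3, 2->2, 7->7, 6->6, 1->1, 4->4, 5->5
Step 2: d_i = R_x(i) - R_y(i); compute d_i^2.
  (5-3)^2=4, (2-2)^2=0, (7-7)^2=0, (6-6)^2=0, (1-1)^2=0, (4-4)^2=0, (3-5)^2=4
sum(d^2) = 8.
Step 3: rho = 1 - 6*8 / (7*(7^2 - 1)) = 1 - 48/336 = 0.857143.
Step 4: Under H0, t = rho * sqrt((n-2)/(1-rho^2)) = 3.7210 ~ t(5).
Step 5: Two-sided p-value from the t-distribution with 5 df = 0.013697.
Step 6: alpha = 0.05. reject H0.

rho = 0.8571, p = 0.013697, reject H0 at alpha = 0.05.


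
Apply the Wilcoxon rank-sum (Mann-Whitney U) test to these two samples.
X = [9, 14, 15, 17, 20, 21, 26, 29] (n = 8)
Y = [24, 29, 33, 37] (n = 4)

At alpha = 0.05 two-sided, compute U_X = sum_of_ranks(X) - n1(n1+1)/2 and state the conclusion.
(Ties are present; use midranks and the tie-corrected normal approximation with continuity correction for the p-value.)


Step 1: Combine and sort all 12 observations; assign midranks.
sorted (value, group): (9,X), (14,X), (15,X), (17,X), (20,X), (21,X), (24,Y), (26,X), (29,X), (29,Y), (33,Y), (37,Y)
ranks: 9->1, 14->2, 15->3, 17->4, 20->5, 21->6, 24->7, 26->8, 29->9.5, 29->9.5, 33->11, 37->12
Step 2: Rank sum for X: R1 = 1 + 2 + 3 + 4 + 5 + 6 + 8 + 9.5 = 38.5.
Step 3: U_X = R1 - n1(n1+1)/2 = 38.5 - 8*9/2 = 38.5 - 36 = 2.5.
       U_Y = n1*n2 - U_X = 32 - 2.5 = 29.5.
Step 4: Ties are present, so use the tie-corrected normal approximation (with continuity correction) for the p-value.
Step 5: p-value = 0.026980; compare to alpha = 0.05. reject H0.

U_X = 2.5, p = 0.026980, reject H0 at alpha = 0.05.


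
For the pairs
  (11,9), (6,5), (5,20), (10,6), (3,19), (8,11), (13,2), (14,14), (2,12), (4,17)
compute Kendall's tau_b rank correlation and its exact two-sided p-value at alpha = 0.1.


Step 1: Enumerate the 45 unordered pairs (i,j) with i<j and classify each by sign(x_j-x_i) * sign(y_j-y_i).
  (1,2):dx=-5,dy=-4->C; (1,3):dx=-6,dy=+11->D; (1,4):dx=-1,dy=-3->C; (1,5):dx=-8,dy=+10->D
  (1,6):dx=-3,dy=+2->D; (1,7):dx=+2,dy=-7->D; (1,8):dx=+3,dy=+5->C; (1,9):dx=-9,dy=+3->D
  (1,10):dx=-7,dy=+8->D; (2,3):dx=-1,dy=+15->D; (2,4):dx=+4,dy=+1->C; (2,5):dx=-3,dy=+14->D
  (2,6):dx=+2,dy=+6->C; (2,7):dx=+7,dy=-3->D; (2,8):dx=+8,dy=+9->C; (2,9):dx=-4,dy=+7->D
  (2,10):dx=-2,dy=+12->D; (3,4):dx=+5,dy=-14->D; (3,5):dx=-2,dy=-1->C; (3,6):dx=+3,dy=-9->D
  (3,7):dx=+8,dy=-18->D; (3,8):dx=+9,dy=-6->D; (3,9):dx=-3,dy=-8->C; (3,10):dx=-1,dy=-3->C
  (4,5):dx=-7,dy=+13->D; (4,6):dx=-2,dy=+5->D; (4,7):dx=+3,dy=-4->D; (4,8):dx=+4,dy=+8->C
  (4,9):dx=-8,dy=+6->D; (4,10):dx=-6,dy=+11->D; (5,6):dx=+5,dy=-8->D; (5,7):dx=+10,dy=-17->D
  (5,8):dx=+11,dy=-5->D; (5,9):dx=-1,dy=-7->C; (5,10):dx=+1,dy=-2->D; (6,7):dx=+5,dy=-9->D
  (6,8):dx=+6,dy=+3->C; (6,9):dx=-6,dy=+1->D; (6,10):dx=-4,dy=+6->D; (7,8):dx=+1,dy=+12->C
  (7,9):dx=-11,dy=+10->D; (7,10):dx=-9,dy=+15->D; (8,9):dx=-12,dy=-2->C; (8,10):dx=-10,dy=+3->D
  (9,10):dx=+2,dy=+5->C
Step 2: C = 15, D = 30, total pairs = 45.
Step 3: tau = (C - D)/(n(n-1)/2) = (15 - 30)/45 = -0.333333.
Step 4: Exact two-sided p-value (enumerate n! = 3628800 permutations of y under H0): p = 0.216373.
Step 5: alpha = 0.1. fail to reject H0.

tau_b = -0.3333 (C=15, D=30), p = 0.216373, fail to reject H0.


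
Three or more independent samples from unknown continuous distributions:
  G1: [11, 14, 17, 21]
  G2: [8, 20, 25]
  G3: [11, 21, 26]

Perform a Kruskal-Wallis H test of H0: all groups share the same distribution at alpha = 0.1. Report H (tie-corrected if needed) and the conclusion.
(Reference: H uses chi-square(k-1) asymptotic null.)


Step 1: Combine all N = 10 observations and assign midranks.
sorted (value, group, rank): (8,G2,1), (11,G1,2.5), (11,G3,2.5), (14,G1,4), (17,G1,5), (20,G2,6), (21,G1,7.5), (21,G3,7.5), (25,G2,9), (26,G3,10)
Step 2: Sum ranks within each group.
R_1 = 19 (n_1 = 4)
R_2 = 16 (n_2 = 3)
R_3 = 20 (n_3 = 3)
Step 3: H = 12/(N(N+1)) * sum(R_i^2/n_i) - 3(N+1)
     = 12/(10*11) * (19^2/4 + 16^2/3 + 20^2/3) - 3*11
     = 0.109091 * 308.917 - 33
     = 0.700000.
Step 4: Ties present; correction factor C = 1 - 12/(10^3 - 10) = 0.987879. Corrected H = 0.700000 / 0.987879 = 0.708589.
Step 5: Under H0, H ~ chi^2(2); p-value = 0.701668.
Step 6: alpha = 0.1. fail to reject H0.

H = 0.7086, df = 2, p = 0.701668, fail to reject H0.


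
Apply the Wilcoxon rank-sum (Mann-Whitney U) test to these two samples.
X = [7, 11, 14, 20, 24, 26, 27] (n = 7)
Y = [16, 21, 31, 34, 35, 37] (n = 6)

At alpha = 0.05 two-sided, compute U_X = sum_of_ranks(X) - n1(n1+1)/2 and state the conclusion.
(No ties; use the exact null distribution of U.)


Step 1: Combine and sort all 13 observations; assign midranks.
sorted (value, group): (7,X), (11,X), (14,X), (16,Y), (20,X), (21,Y), (24,X), (26,X), (27,X), (31,Y), (34,Y), (35,Y), (37,Y)
ranks: 7->1, 11->2, 14->3, 16->4, 20->5, 21->6, 24->7, 26->8, 27->9, 31->10, 34->11, 35->12, 37->13
Step 2: Rank sum for X: R1 = 1 + 2 + 3 + 5 + 7 + 8 + 9 = 35.
Step 3: U_X = R1 - n1(n1+1)/2 = 35 - 7*8/2 = 35 - 28 = 7.
       U_Y = n1*n2 - U_X = 42 - 7 = 35.
Step 4: No ties, so the exact null distribution of U (based on enumerating the C(13,7) = 1716 equally likely rank assignments) gives the two-sided p-value.
Step 5: p-value = 0.051282; compare to alpha = 0.05. fail to reject H0.

U_X = 7, p = 0.051282, fail to reject H0 at alpha = 0.05.


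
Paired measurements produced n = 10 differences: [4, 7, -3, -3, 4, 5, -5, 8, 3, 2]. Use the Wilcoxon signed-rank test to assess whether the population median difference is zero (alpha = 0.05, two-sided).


Step 1: Drop any zero differences (none here) and take |d_i|.
|d| = [4, 7, 3, 3, 4, 5, 5, 8, 3, 2]
Step 2: Midrank |d_i| (ties get averaged ranks).
ranks: |4|->5.5, |7|->9, |3|->3, |3|->3, |4|->5.5, |5|->7.5, |5|->7.5, |8|->10, |3|->3, |2|->1
Step 3: Attach original signs; sum ranks with positive sign and with negative sign.
W+ = 5.5 + 9 + 5.5 + 7.5 + 10 + 3 + 1 = 41.5
W- = 3 + 3 + 7.5 = 13.5
(Check: W+ + W- = 55 should equal n(n+1)/2 = 55.)
Step 4: Test statistic W = min(W+, W-) = 13.5.
Step 5: Ties in |d|, so use the tie-corrected normal approximation.
        E[W] = n(n+1)/4 = 10*11/4 = 27.5.
        Tie groups: |d|=3 (t=3), |d|=4 (t=2), |d|=5 (t=2); sum(t^3 - t) = 36.
        Var[W] = n(n+1)(2n+1)/24 - sum(t^3-t)/48 = 2310/24 - 36/48 = 95.5.
        z = (W - E[W]) / sqrt(Var[W]) = (13.5 - 27.5) / 9.7724 = -1.4326.
        Two-sided p = 2*Phi(z) = 0.151971.
Step 6: alpha = 0.05. fail to reject H0.

W+ = 41.5, W- = 13.5, W = min = 13.5, p = 0.151971, fail to reject H0.


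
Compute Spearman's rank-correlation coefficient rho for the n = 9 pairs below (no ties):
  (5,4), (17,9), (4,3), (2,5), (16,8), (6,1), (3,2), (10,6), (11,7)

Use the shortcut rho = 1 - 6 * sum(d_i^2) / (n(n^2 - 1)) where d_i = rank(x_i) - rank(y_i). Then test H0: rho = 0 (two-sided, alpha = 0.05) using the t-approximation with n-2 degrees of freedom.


Step 1: Rank x and y separately (midranks; no ties here).
rank(x): 5->4, 17->9, 4->3, 2->1, 16->8, 6->5, 3->2, 10->6, 11->7
rank(y): 4->4, 9->9, 3->3, 5->5, 8->8, 1->1, 2->2, 6->6, 7->7
Step 2: d_i = R_x(i) - R_y(i); compute d_i^2.
  (4-4)^2=0, (9-9)^2=0, (3-3)^2=0, (1-5)^2=16, (8-8)^2=0, (5-1)^2=16, (2-2)^2=0, (6-6)^2=0, (7-7)^2=0
sum(d^2) = 32.
Step 3: rho = 1 - 6*32 / (9*(9^2 - 1)) = 1 - 192/720 = 0.733333.
Step 4: Under H0, t = rho * sqrt((n-2)/(1-rho^2)) = 2.8538 ~ t(7).
Step 5: Two-sided p-value from the t-distribution with 7 df = 0.024554.
Step 6: alpha = 0.05. reject H0.

rho = 0.7333, p = 0.024554, reject H0 at alpha = 0.05.


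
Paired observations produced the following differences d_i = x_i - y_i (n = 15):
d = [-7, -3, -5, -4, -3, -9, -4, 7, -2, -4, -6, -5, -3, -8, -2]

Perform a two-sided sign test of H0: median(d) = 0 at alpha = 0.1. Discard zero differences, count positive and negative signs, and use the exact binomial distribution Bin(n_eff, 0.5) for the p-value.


Step 1: Discard zero differences. Original n = 15; n_eff = number of nonzero differences = 15.
Nonzero differences (with sign): -7, -3, -5, -4, -3, -9, -4, +7, -2, -4, -6, -5, -3, -8, -2
Step 2: Count signs: positive = 1, negative = 14.
Step 3: Under H0: P(positive) = 0.5, so the number of positives S ~ Bin(15, 0.5).
Step 4: Two-sided exact p-value = sum of Bin(15,0.5) probabilities at or below the observed probability = 0.000977.
Step 5: alpha = 0.1. reject H0.

n_eff = 15, pos = 1, neg = 14, p = 0.000977, reject H0.


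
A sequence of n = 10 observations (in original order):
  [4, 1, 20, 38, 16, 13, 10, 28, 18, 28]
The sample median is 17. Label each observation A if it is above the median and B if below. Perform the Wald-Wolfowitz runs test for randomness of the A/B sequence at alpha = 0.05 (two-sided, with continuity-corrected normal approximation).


Step 1: Compute median = 17; label A = above, B = below.
Labels in order: BBAABBBAAA  (n_A = 5, n_B = 5)
Step 2: Count runs R = 4.
Step 3: Under H0 (random ordering), E[R] = 2*n_A*n_B/(n_A+n_B) + 1 = 2*5*5/10 + 1 = 6.0000.
        Var[R] = 2*n_A*n_B*(2*n_A*n_B - n_A - n_B) / ((n_A+n_B)^2 * (n_A+n_B-1)) = 2000/900 = 2.2222.
        SD[R] = 1.4907.
Step 4: Continuity-corrected z = (R + 0.5 - E[R]) / SD[R] = (4 + 0.5 - 6.0000) / 1.4907 = -1.0062.
Step 5: Two-sided p-value via normal approximation = 2*(1 - Phi(|z|)) = 0.314305.
Step 6: alpha = 0.05. fail to reject H0.

R = 4, z = -1.0062, p = 0.314305, fail to reject H0.


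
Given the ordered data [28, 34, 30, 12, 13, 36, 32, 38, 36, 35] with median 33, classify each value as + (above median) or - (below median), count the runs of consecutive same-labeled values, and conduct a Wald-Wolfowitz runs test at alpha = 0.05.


Step 1: Compute median = 33; label A = above, B = below.
Labels in order: BABBBABAAA  (n_A = 5, n_B = 5)
Step 2: Count runs R = 6.
Step 3: Under H0 (random ordering), E[R] = 2*n_A*n_B/(n_A+n_B) + 1 = 2*5*5/10 + 1 = 6.0000.
        Var[R] = 2*n_A*n_B*(2*n_A*n_B - n_A - n_B) / ((n_A+n_B)^2 * (n_A+n_B-1)) = 2000/900 = 2.2222.
        SD[R] = 1.4907.
Step 4: R = E[R], so z = 0 with no continuity correction.
Step 5: Two-sided p-value via normal approximation = 2*(1 - Phi(|z|)) = 1.000000.
Step 6: alpha = 0.05. fail to reject H0.

R = 6, z = 0.0000, p = 1.000000, fail to reject H0.


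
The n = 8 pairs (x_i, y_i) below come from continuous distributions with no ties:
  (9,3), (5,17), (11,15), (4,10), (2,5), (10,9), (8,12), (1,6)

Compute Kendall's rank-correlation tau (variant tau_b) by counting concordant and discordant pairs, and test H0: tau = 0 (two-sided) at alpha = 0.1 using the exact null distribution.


Step 1: Enumerate the 28 unordered pairs (i,j) with i<j and classify each by sign(x_j-x_i) * sign(y_j-y_i).
  (1,2):dx=-4,dy=+14->D; (1,3):dx=+2,dy=+12->C; (1,4):dx=-5,dy=+7->D; (1,5):dx=-7,dy=+2->D
  (1,6):dx=+1,dy=+6->C; (1,7):dx=-1,dy=+9->D; (1,8):dx=-8,dy=+3->D; (2,3):dx=+6,dy=-2->D
  (2,4):dx=-1,dy=-7->C; (2,5):dx=-3,dy=-12->C; (2,6):dx=+5,dy=-8->D; (2,7):dx=+3,dy=-5->D
  (2,8):dx=-4,dy=-11->C; (3,4):dx=-7,dy=-5->C; (3,5):dx=-9,dy=-10->C; (3,6):dx=-1,dy=-6->C
  (3,7):dx=-3,dy=-3->C; (3,8):dx=-10,dy=-9->C; (4,5):dx=-2,dy=-5->C; (4,6):dx=+6,dy=-1->D
  (4,7):dx=+4,dy=+2->C; (4,8):dx=-3,dy=-4->C; (5,6):dx=+8,dy=+4->C; (5,7):dx=+6,dy=+7->C
  (5,8):dx=-1,dy=+1->D; (6,7):dx=-2,dy=+3->D; (6,8):dx=-9,dy=-3->C; (7,8):dx=-7,dy=-6->C
Step 2: C = 17, D = 11, total pairs = 28.
Step 3: tau = (C - D)/(n(n-1)/2) = (17 - 11)/28 = 0.214286.
Step 4: Exact two-sided p-value (enumerate n! = 40320 permutations of y under H0): p = 0.548413.
Step 5: alpha = 0.1. fail to reject H0.

tau_b = 0.2143 (C=17, D=11), p = 0.548413, fail to reject H0.


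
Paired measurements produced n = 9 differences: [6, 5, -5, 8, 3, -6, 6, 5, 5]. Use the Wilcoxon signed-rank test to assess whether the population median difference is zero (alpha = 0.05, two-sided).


Step 1: Drop any zero differences (none here) and take |d_i|.
|d| = [6, 5, 5, 8, 3, 6, 6, 5, 5]
Step 2: Midrank |d_i| (ties get averaged ranks).
ranks: |6|->7, |5|->3.5, |5|->3.5, |8|->9, |3|->1, |6|->7, |6|->7, |5|->3.5, |5|->3.5
Step 3: Attach original signs; sum ranks with positive sign and with negative sign.
W+ = 7 + 3.5 + 9 + 1 + 7 + 3.5 + 3.5 = 34.5
W- = 3.5 + 7 = 10.5
(Check: W+ + W- = 45 should equal n(n+1)/2 = 45.)
Step 4: Test statistic W = min(W+, W-) = 10.5.
Step 5: Ties in |d|, so use the tie-corrected normal approximation.
        E[W] = n(n+1)/4 = 9*10/4 = 22.5.
        Tie groups: |d|=5 (t=4), |d|=6 (t=3); sum(t^3 - t) = 84.
        Var[W] = n(n+1)(2n+1)/24 - sum(t^3-t)/48 = 1710/24 - 84/48 = 69.5.
        z = (W - E[W]) / sqrt(Var[W]) = (10.5 - 22.5) / 8.3367 = -1.4394.
        Two-sided p = 2*Phi(z) = 0.150030.
Step 6: alpha = 0.05. fail to reject H0.

W+ = 34.5, W- = 10.5, W = min = 10.5, p = 0.150030, fail to reject H0.


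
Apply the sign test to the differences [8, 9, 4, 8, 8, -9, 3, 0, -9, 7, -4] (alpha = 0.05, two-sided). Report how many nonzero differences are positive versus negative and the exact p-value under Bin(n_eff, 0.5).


Step 1: Discard zero differences. Original n = 11; n_eff = number of nonzero differences = 10.
Nonzero differences (with sign): +8, +9, +4, +8, +8, -9, +3, -9, +7, -4
Step 2: Count signs: positive = 7, negative = 3.
Step 3: Under H0: P(positive) = 0.5, so the number of positives S ~ Bin(10, 0.5).
Step 4: Two-sided exact p-value = sum of Bin(10,0.5) probabilities at or below the observed probability = 0.343750.
Step 5: alpha = 0.05. fail to reject H0.

n_eff = 10, pos = 7, neg = 3, p = 0.343750, fail to reject H0.


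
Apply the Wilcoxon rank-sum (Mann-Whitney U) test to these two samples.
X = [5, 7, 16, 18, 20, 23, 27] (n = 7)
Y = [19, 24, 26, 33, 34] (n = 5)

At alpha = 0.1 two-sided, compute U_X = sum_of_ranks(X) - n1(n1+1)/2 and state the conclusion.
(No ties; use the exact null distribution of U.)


Step 1: Combine and sort all 12 observations; assign midranks.
sorted (value, group): (5,X), (7,X), (16,X), (18,X), (19,Y), (20,X), (23,X), (24,Y), (26,Y), (27,X), (33,Y), (34,Y)
ranks: 5->1, 7->2, 16->3, 18->4, 19->5, 20->6, 23->7, 24->8, 26->9, 27->10, 33->11, 34->12
Step 2: Rank sum for X: R1 = 1 + 2 + 3 + 4 + 6 + 7 + 10 = 33.
Step 3: U_X = R1 - n1(n1+1)/2 = 33 - 7*8/2 = 33 - 28 = 5.
       U_Y = n1*n2 - U_X = 35 - 5 = 30.
Step 4: No ties, so the exact null distribution of U (based on enumerating the C(12,7) = 792 equally likely rank assignments) gives the two-sided p-value.
Step 5: p-value = 0.047980; compare to alpha = 0.1. reject H0.

U_X = 5, p = 0.047980, reject H0 at alpha = 0.1.


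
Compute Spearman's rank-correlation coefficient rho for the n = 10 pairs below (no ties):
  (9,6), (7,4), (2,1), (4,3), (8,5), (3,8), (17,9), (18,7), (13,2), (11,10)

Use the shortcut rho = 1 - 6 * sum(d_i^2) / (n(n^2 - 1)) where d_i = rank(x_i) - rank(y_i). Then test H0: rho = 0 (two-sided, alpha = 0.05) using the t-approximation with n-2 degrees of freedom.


Step 1: Rank x and y separately (midranks; no ties here).
rank(x): 9->6, 7->4, 2->1, 4->3, 8->5, 3->2, 17->9, 18->10, 13->8, 11->7
rank(y): 6->6, 4->4, 1->1, 3->3, 5->5, 8->8, 9->9, 7->7, 2->2, 10->10
Step 2: d_i = R_x(i) - R_y(i); compute d_i^2.
  (6-6)^2=0, (4-4)^2=0, (1-1)^2=0, (3-3)^2=0, (5-5)^2=0, (2-8)^2=36, (9-9)^2=0, (10-7)^2=9, (8-2)^2=36, (7-10)^2=9
sum(d^2) = 90.
Step 3: rho = 1 - 6*90 / (10*(10^2 - 1)) = 1 - 540/990 = 0.454545.
Step 4: Under H0, t = rho * sqrt((n-2)/(1-rho^2)) = 1.4434 ~ t(8).
Step 5: Two-sided p-value from the t-distribution with 8 df = 0.186905.
Step 6: alpha = 0.05. fail to reject H0.

rho = 0.4545, p = 0.186905, fail to reject H0 at alpha = 0.05.


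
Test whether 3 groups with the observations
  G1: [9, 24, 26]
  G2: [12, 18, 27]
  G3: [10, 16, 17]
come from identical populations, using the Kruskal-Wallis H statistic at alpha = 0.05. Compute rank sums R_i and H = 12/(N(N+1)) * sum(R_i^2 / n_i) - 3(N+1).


Step 1: Combine all N = 9 observations and assign midranks.
sorted (value, group, rank): (9,G1,1), (10,G3,2), (12,G2,3), (16,G3,4), (17,G3,5), (18,G2,6), (24,G1,7), (26,G1,8), (27,G2,9)
Step 2: Sum ranks within each group.
R_1 = 16 (n_1 = 3)
R_2 = 18 (n_2 = 3)
R_3 = 11 (n_3 = 3)
Step 3: H = 12/(N(N+1)) * sum(R_i^2/n_i) - 3(N+1)
     = 12/(9*10) * (16^2/3 + 18^2/3 + 11^2/3) - 3*10
     = 0.133333 * 233.667 - 30
     = 1.155556.
Step 4: No ties, so H is used without correction.
Step 5: Under H0, H ~ chi^2(2); p-value = 0.561144.
Step 6: alpha = 0.05. fail to reject H0.

H = 1.1556, df = 2, p = 0.561144, fail to reject H0.


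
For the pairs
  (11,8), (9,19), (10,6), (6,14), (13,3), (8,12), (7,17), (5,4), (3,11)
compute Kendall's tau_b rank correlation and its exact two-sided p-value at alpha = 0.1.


Step 1: Enumerate the 36 unordered pairs (i,j) with i<j and classify each by sign(x_j-x_i) * sign(y_j-y_i).
  (1,2):dx=-2,dy=+11->D; (1,3):dx=-1,dy=-2->C; (1,4):dx=-5,dy=+6->D; (1,5):dx=+2,dy=-5->D
  (1,6):dx=-3,dy=+4->D; (1,7):dx=-4,dy=+9->D; (1,8):dx=-6,dy=-4->C; (1,9):dx=-8,dy=+3->D
  (2,3):dx=+1,dy=-13->D; (2,4):dx=-3,dy=-5->C; (2,5):dx=+4,dy=-16->D; (2,6):dx=-1,dy=-7->C
  (2,7):dx=-2,dy=-2->C; (2,8):dx=-4,dy=-15->C; (2,9):dx=-6,dy=-8->C; (3,4):dx=-4,dy=+8->D
  (3,5):dx=+3,dy=-3->D; (3,6):dx=-2,dy=+6->D; (3,7):dx=-3,dy=+11->D; (3,8):dx=-5,dy=-2->C
  (3,9):dx=-7,dy=+5->D; (4,5):dx=+7,dy=-11->D; (4,6):dx=+2,dy=-2->D; (4,7):dx=+1,dy=+3->C
  (4,8):dx=-1,dy=-10->C; (4,9):dx=-3,dy=-3->C; (5,6):dx=-5,dy=+9->D; (5,7):dx=-6,dy=+14->D
  (5,8):dx=-8,dy=+1->D; (5,9):dx=-10,dy=+8->D; (6,7):dx=-1,dy=+5->D; (6,8):dx=-3,dy=-8->C
  (6,9):dx=-5,dy=-1->C; (7,8):dx=-2,dy=-13->C; (7,9):dx=-4,dy=-6->C; (8,9):dx=-2,dy=+7->D
Step 2: C = 15, D = 21, total pairs = 36.
Step 3: tau = (C - D)/(n(n-1)/2) = (15 - 21)/36 = -0.166667.
Step 4: Exact two-sided p-value (enumerate n! = 362880 permutations of y under H0): p = 0.612202.
Step 5: alpha = 0.1. fail to reject H0.

tau_b = -0.1667 (C=15, D=21), p = 0.612202, fail to reject H0.


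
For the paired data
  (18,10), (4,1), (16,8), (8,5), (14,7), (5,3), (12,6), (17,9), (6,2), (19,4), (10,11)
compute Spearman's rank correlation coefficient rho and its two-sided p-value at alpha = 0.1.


Step 1: Rank x and y separately (midranks; no ties here).
rank(x): 18->10, 4->1, 16->8, 8->4, 14->7, 5->2, 12->6, 17->9, 6->3, 19->11, 10->5
rank(y): 10->10, 1->1, 8->8, 5->5, 7->7, 3->3, 6->6, 9->9, 2->2, 4->4, 11->11
Step 2: d_i = R_x(i) - R_y(i); compute d_i^2.
  (10-10)^2=0, (1-1)^2=0, (8-8)^2=0, (4-5)^2=1, (7-7)^2=0, (2-3)^2=1, (6-6)^2=0, (9-9)^2=0, (3-2)^2=1, (11-4)^2=49, (5-11)^2=36
sum(d^2) = 88.
Step 3: rho = 1 - 6*88 / (11*(11^2 - 1)) = 1 - 528/1320 = 0.600000.
Step 4: Under H0, t = rho * sqrt((n-2)/(1-rho^2)) = 2.2500 ~ t(9).
Step 5: Two-sided p-value from the t-distribution with 9 df = 0.051003.
Step 6: alpha = 0.1. reject H0.

rho = 0.6000, p = 0.051003, reject H0 at alpha = 0.1.


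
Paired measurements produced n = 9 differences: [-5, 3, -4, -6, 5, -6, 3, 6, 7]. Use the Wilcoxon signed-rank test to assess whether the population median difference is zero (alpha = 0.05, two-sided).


Step 1: Drop any zero differences (none here) and take |d_i|.
|d| = [5, 3, 4, 6, 5, 6, 3, 6, 7]
Step 2: Midrank |d_i| (ties get averaged ranks).
ranks: |5|->4.5, |3|->1.5, |4|->3, |6|->7, |5|->4.5, |6|->7, |3|->1.5, |6|->7, |7|->9
Step 3: Attach original signs; sum ranks with positive sign and with negative sign.
W+ = 1.5 + 4.5 + 1.5 + 7 + 9 = 23.5
W- = 4.5 + 3 + 7 + 7 = 21.5
(Check: W+ + W- = 45 should equal n(n+1)/2 = 45.)
Step 4: Test statistic W = min(W+, W-) = 21.5.
Step 5: Ties in |d|, so use the tie-corrected normal approximation.
        E[W] = n(n+1)/4 = 9*10/4 = 22.5.
        Tie groups: |d|=3 (t=2), |d|=5 (t=2), |d|=6 (t=3); sum(t^3 - t) = 36.
        Var[W] = n(n+1)(2n+1)/24 - sum(t^3-t)/48 = 1710/24 - 36/48 = 70.5.
        z = (W - E[W]) / sqrt(Var[W]) = (21.5 - 22.5) / 8.3964 = -0.1191.
        Two-sided p = 2*Phi(z) = 0.905198.
Step 6: alpha = 0.05. fail to reject H0.

W+ = 23.5, W- = 21.5, W = min = 21.5, p = 0.905198, fail to reject H0.


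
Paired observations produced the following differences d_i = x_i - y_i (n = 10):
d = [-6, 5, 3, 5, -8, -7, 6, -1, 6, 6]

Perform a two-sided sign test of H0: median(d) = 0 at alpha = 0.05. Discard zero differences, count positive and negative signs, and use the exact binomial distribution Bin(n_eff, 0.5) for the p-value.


Step 1: Discard zero differences. Original n = 10; n_eff = number of nonzero differences = 10.
Nonzero differences (with sign): -6, +5, +3, +5, -8, -7, +6, -1, +6, +6
Step 2: Count signs: positive = 6, negative = 4.
Step 3: Under H0: P(positive) = 0.5, so the number of positives S ~ Bin(10, 0.5).
Step 4: Two-sided exact p-value = sum of Bin(10,0.5) probabilities at or below the observed probability = 0.753906.
Step 5: alpha = 0.05. fail to reject H0.

n_eff = 10, pos = 6, neg = 4, p = 0.753906, fail to reject H0.


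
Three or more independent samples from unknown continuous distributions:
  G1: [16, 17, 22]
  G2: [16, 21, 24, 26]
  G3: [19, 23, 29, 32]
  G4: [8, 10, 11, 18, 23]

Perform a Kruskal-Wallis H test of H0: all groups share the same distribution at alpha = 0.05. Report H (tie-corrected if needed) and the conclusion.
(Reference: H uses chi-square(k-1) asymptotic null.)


Step 1: Combine all N = 16 observations and assign midranks.
sorted (value, group, rank): (8,G4,1), (10,G4,2), (11,G4,3), (16,G1,4.5), (16,G2,4.5), (17,G1,6), (18,G4,7), (19,G3,8), (21,G2,9), (22,G1,10), (23,G3,11.5), (23,G4,11.5), (24,G2,13), (26,G2,14), (29,G3,15), (32,G3,16)
Step 2: Sum ranks within each group.
R_1 = 20.5 (n_1 = 3)
R_2 = 40.5 (n_2 = 4)
R_3 = 50.5 (n_3 = 4)
R_4 = 24.5 (n_4 = 5)
Step 3: H = 12/(N(N+1)) * sum(R_i^2/n_i) - 3(N+1)
     = 12/(16*17) * (20.5^2/3 + 40.5^2/4 + 50.5^2/4 + 24.5^2/5) - 3*17
     = 0.044118 * 1307.76 - 51
     = 6.695221.
Step 4: Ties present; correction factor C = 1 - 12/(16^3 - 16) = 0.997059. Corrected H = 6.695221 / 0.997059 = 6.714971.
Step 5: Under H0, H ~ chi^2(3); p-value = 0.081559.
Step 6: alpha = 0.05. fail to reject H0.

H = 6.7150, df = 3, p = 0.081559, fail to reject H0.


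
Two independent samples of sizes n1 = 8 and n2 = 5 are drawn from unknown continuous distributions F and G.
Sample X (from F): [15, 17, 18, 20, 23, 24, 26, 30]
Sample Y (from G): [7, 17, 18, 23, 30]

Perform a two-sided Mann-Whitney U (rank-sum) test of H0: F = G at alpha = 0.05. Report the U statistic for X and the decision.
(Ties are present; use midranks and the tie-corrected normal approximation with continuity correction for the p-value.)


Step 1: Combine and sort all 13 observations; assign midranks.
sorted (value, group): (7,Y), (15,X), (17,X), (17,Y), (18,X), (18,Y), (20,X), (23,X), (23,Y), (24,X), (26,X), (30,X), (30,Y)
ranks: 7->1, 15->2, 17->3.5, 17->3.5, 18->5.5, 18->5.5, 20->7, 23->8.5, 23->8.5, 24->10, 26->11, 30->12.5, 30->12.5
Step 2: Rank sum for X: R1 = 2 + 3.5 + 5.5 + 7 + 8.5 + 10 + 11 + 12.5 = 60.
Step 3: U_X = R1 - n1(n1+1)/2 = 60 - 8*9/2 = 60 - 36 = 24.
       U_Y = n1*n2 - U_X = 40 - 24 = 16.
Step 4: Ties are present, so use the tie-corrected normal approximation (with continuity correction) for the p-value.
Step 5: p-value = 0.606423; compare to alpha = 0.05. fail to reject H0.

U_X = 24, p = 0.606423, fail to reject H0 at alpha = 0.05.


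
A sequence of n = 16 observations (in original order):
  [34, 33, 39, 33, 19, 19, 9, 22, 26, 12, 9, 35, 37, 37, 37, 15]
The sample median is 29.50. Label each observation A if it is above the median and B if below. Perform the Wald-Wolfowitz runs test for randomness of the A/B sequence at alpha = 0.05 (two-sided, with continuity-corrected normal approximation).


Step 1: Compute median = 29.50; label A = above, B = below.
Labels in order: AAAABBBBBBBAAAAB  (n_A = 8, n_B = 8)
Step 2: Count runs R = 4.
Step 3: Under H0 (random ordering), E[R] = 2*n_A*n_B/(n_A+n_B) + 1 = 2*8*8/16 + 1 = 9.0000.
        Var[R] = 2*n_A*n_B*(2*n_A*n_B - n_A - n_B) / ((n_A+n_B)^2 * (n_A+n_B-1)) = 14336/3840 = 3.7333.
        SD[R] = 1.9322.
Step 4: Continuity-corrected z = (R + 0.5 - E[R]) / SD[R] = (4 + 0.5 - 9.0000) / 1.9322 = -2.3290.
Step 5: Two-sided p-value via normal approximation = 2*(1 - Phi(|z|)) = 0.019861.
Step 6: alpha = 0.05. reject H0.

R = 4, z = -2.3290, p = 0.019861, reject H0.


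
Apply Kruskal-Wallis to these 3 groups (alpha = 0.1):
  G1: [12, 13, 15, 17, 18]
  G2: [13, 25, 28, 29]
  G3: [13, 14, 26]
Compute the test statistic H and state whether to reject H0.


Step 1: Combine all N = 12 observations and assign midranks.
sorted (value, group, rank): (12,G1,1), (13,G1,3), (13,G2,3), (13,G3,3), (14,G3,5), (15,G1,6), (17,G1,7), (18,G1,8), (25,G2,9), (26,G3,10), (28,G2,11), (29,G2,12)
Step 2: Sum ranks within each group.
R_1 = 25 (n_1 = 5)
R_2 = 35 (n_2 = 4)
R_3 = 18 (n_3 = 3)
Step 3: H = 12/(N(N+1)) * sum(R_i^2/n_i) - 3(N+1)
     = 12/(12*13) * (25^2/5 + 35^2/4 + 18^2/3) - 3*13
     = 0.076923 * 539.25 - 39
     = 2.480769.
Step 4: Ties present; correction factor C = 1 - 24/(12^3 - 12) = 0.986014. Corrected H = 2.480769 / 0.986014 = 2.515957.
Step 5: Under H0, H ~ chi^2(2); p-value = 0.284228.
Step 6: alpha = 0.1. fail to reject H0.

H = 2.5160, df = 2, p = 0.284228, fail to reject H0.


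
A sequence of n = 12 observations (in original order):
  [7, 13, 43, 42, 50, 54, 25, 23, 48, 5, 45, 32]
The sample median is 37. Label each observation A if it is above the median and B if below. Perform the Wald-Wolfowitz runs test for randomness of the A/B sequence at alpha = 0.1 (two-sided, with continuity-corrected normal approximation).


Step 1: Compute median = 37; label A = above, B = below.
Labels in order: BBAAAABBABAB  (n_A = 6, n_B = 6)
Step 2: Count runs R = 7.
Step 3: Under H0 (random ordering), E[R] = 2*n_A*n_B/(n_A+n_B) + 1 = 2*6*6/12 + 1 = 7.0000.
        Var[R] = 2*n_A*n_B*(2*n_A*n_B - n_A - n_B) / ((n_A+n_B)^2 * (n_A+n_B-1)) = 4320/1584 = 2.7273.
        SD[R] = 1.6514.
Step 4: R = E[R], so z = 0 with no continuity correction.
Step 5: Two-sided p-value via normal approximation = 2*(1 - Phi(|z|)) = 1.000000.
Step 6: alpha = 0.1. fail to reject H0.

R = 7, z = 0.0000, p = 1.000000, fail to reject H0.


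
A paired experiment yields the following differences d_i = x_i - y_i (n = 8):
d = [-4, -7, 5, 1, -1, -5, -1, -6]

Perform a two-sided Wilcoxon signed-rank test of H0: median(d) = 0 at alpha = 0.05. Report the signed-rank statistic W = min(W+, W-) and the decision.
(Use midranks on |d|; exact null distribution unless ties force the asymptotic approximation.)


Step 1: Drop any zero differences (none here) and take |d_i|.
|d| = [4, 7, 5, 1, 1, 5, 1, 6]
Step 2: Midrank |d_i| (ties get averaged ranks).
ranks: |4|->4, |7|->8, |5|->5.5, |1|->2, |1|->2, |5|->5.5, |1|->2, |6|->7
Step 3: Attach original signs; sum ranks with positive sign and with negative sign.
W+ = 5.5 + 2 = 7.5
W- = 4 + 8 + 2 + 5.5 + 2 + 7 = 28.5
(Check: W+ + W- = 36 should equal n(n+1)/2 = 36.)
Step 4: Test statistic W = min(W+, W-) = 7.5.
Step 5: Ties in |d|, so use the tie-corrected normal approximation.
        E[W] = n(n+1)/4 = 8*9/4 = 18.
        Tie groups: |d|=1 (t=3), |d|=5 (t=2); sum(t^3 - t) = 30.
        Var[W] = n(n+1)(2n+1)/24 - sum(t^3-t)/48 = 1224/24 - 30/48 = 50.375.
        z = (W - E[W]) / sqrt(Var[W]) = (7.5 - 18) / 7.0975 = -1.4794.
        Two-sided p = 2*Phi(z) = 0.139037.
Step 6: alpha = 0.05. fail to reject H0.

W+ = 7.5, W- = 28.5, W = min = 7.5, p = 0.139037, fail to reject H0.


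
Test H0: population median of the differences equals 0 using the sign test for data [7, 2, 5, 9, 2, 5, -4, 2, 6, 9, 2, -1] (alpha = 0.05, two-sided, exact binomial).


Step 1: Discard zero differences. Original n = 12; n_eff = number of nonzero differences = 12.
Nonzero differences (with sign): +7, +2, +5, +9, +2, +5, -4, +2, +6, +9, +2, -1
Step 2: Count signs: positive = 10, negative = 2.
Step 3: Under H0: P(positive) = 0.5, so the number of positives S ~ Bin(12, 0.5).
Step 4: Two-sided exact p-value = sum of Bin(12,0.5) probabilities at or below the observed probability = 0.038574.
Step 5: alpha = 0.05. reject H0.

n_eff = 12, pos = 10, neg = 2, p = 0.038574, reject H0.


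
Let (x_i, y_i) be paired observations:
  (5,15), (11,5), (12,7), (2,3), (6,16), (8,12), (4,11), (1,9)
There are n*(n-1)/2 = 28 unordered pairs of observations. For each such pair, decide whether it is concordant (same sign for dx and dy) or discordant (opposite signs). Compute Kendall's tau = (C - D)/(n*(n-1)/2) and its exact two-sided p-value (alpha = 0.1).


Step 1: Enumerate the 28 unordered pairs (i,j) with i<j and classify each by sign(x_j-x_i) * sign(y_j-y_i).
  (1,2):dx=+6,dy=-10->D; (1,3):dx=+7,dy=-8->D; (1,4):dx=-3,dy=-12->C; (1,5):dx=+1,dy=+1->C
  (1,6):dx=+3,dy=-3->D; (1,7):dx=-1,dy=-4->C; (1,8):dx=-4,dy=-6->C; (2,3):dx=+1,dy=+2->C
  (2,4):dx=-9,dy=-2->C; (2,5):dx=-5,dy=+11->D; (2,6):dx=-3,dy=+7->D; (2,7):dx=-7,dy=+6->D
  (2,8):dx=-10,dy=+4->D; (3,4):dx=-10,dy=-4->C; (3,5):dx=-6,dy=+9->D; (3,6):dx=-4,dy=+5->D
  (3,7):dx=-8,dy=+4->D; (3,8):dx=-11,dy=+2->D; (4,5):dx=+4,dy=+13->C; (4,6):dx=+6,dy=+9->C
  (4,7):dx=+2,dy=+8->C; (4,8):dx=-1,dy=+6->D; (5,6):dx=+2,dy=-4->D; (5,7):dx=-2,dy=-5->C
  (5,8):dx=-5,dy=-7->C; (6,7):dx=-4,dy=-1->C; (6,8):dx=-7,dy=-3->C; (7,8):dx=-3,dy=-2->C
Step 2: C = 15, D = 13, total pairs = 28.
Step 3: tau = (C - D)/(n(n-1)/2) = (15 - 13)/28 = 0.071429.
Step 4: Exact two-sided p-value (enumerate n! = 40320 permutations of y under H0): p = 0.904861.
Step 5: alpha = 0.1. fail to reject H0.

tau_b = 0.0714 (C=15, D=13), p = 0.904861, fail to reject H0.
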